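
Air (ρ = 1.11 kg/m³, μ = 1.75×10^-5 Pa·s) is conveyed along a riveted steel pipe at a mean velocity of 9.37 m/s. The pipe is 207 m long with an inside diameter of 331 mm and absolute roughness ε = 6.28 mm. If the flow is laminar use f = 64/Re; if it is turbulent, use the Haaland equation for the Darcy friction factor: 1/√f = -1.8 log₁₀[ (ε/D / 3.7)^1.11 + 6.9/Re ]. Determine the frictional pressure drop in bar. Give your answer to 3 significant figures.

Reynolds number Re = ρVD/μ = 1.11 · 9.37 · 0.331 / 1.75e-05 = 1.967e+05.
Re > 4000 → turbulent. Relative roughness ε/D = 0.00628/0.331 = 0.019. Haaland: 1/√f = -1.8 log₁₀[(0.019/3.7)^1.11 + 6.9/1.967e+05] = -1.8 log₁₀[0.00287 + 3.51e-05] = 4.566, so f = 0.04796.
Darcy-Weisbach: ΔP = f(L/D)(ρV²/2) = 0.04796·(207/0.331)·(1.11·9.37²/2) = 0.04796·625.4·48.73 = 1462 Pa.
ΔP = 1462 Pa = 0.0146 bar.

ΔP ≈ 0.0146 bar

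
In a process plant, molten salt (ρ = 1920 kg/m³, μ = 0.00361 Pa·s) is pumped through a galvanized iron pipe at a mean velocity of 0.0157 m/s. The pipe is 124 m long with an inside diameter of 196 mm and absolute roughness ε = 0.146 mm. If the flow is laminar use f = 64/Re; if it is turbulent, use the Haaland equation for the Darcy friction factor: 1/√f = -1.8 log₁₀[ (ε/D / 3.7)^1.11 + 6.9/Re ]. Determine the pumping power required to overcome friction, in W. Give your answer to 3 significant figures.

Reynolds number Re = ρVD/μ = 1920 · 0.0157 · 0.196 / 0.00361 = 1637.
Re < 2300 → laminar flow, so f = 64/Re = 64/1637 = 0.0391 (the turbulent correlation is not needed).
Darcy-Weisbach: ΔP = f(L/D)(ρV²/2) = 0.0391·(124/0.196)·(1920·0.0157²/2) = 0.0391·632.7·0.2366 = 5.854 Pa.
Q = V·A = 0.0157·0.03017 = 0.0004737 m³/s.
Pumping power P = QΔP = 0.0004737·5.854 = 0.002773 W = 0.00277 W.

P ≈ 0.00277 W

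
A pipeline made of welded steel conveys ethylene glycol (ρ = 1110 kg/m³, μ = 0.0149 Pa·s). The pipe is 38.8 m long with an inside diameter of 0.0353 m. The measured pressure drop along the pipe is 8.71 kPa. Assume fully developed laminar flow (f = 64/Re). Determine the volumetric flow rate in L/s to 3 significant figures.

Q ≈ 0.574 L/s

For laminar flow, f = 64/Re with Re = ρVD/μ, so Darcy-Weisbach reduces to ΔP = 32μLV/D². Solving for V: V = ΔP·D²/(32μL) = 8710·(0.0353)²/(32·0.0149·38.8) = 0.5867 m/s.
Check: Re = ρVD/μ = 1110·0.5867·0.0353/0.0149 = 1543 < 2300, so the laminar assumption holds.
Q = V·A = 0.5867·(π/4·0.0353²) = 0.0005742 m³/s = 0.574 L/s.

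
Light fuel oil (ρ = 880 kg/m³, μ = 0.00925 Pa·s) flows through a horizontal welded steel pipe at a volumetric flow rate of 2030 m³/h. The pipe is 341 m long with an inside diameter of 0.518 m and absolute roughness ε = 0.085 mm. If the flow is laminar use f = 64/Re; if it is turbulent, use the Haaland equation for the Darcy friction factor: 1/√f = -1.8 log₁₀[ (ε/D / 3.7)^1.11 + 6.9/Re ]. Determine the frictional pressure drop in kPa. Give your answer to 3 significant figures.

Q = 2030 m³/h = 2030/3600 = 0.5639 m³/s.
Cross-sectional area A = πD²/4 = π(0.518)²/4 = 0.2107 m²; mean velocity V = Q/A = 0.5639/0.2107 = 2.676 m/s.
Reynolds number Re = ρVD/μ = 880 · 2.676 · 0.518 / 0.00925 = 1.319e+05.
Re > 4000 → turbulent. Relative roughness ε/D = 8.5e-05/0.518 = 0.000164. Haaland: 1/√f = -1.8 log₁₀[(0.000164/3.7)^1.11 + 6.9/1.319e+05] = -1.8 log₁₀[1.47e-05 + 5.23e-05] = 7.512, so f = 0.01772.
Darcy-Weisbach: ΔP = f(L/D)(ρV²/2) = 0.01772·(341/0.518)·(880·2.676²/2) = 0.01772·658.3·3150 = 3.675e+04 Pa.
ΔP = 3.675e+04 Pa = 36.7 kPa.

ΔP ≈ 36.7 kPa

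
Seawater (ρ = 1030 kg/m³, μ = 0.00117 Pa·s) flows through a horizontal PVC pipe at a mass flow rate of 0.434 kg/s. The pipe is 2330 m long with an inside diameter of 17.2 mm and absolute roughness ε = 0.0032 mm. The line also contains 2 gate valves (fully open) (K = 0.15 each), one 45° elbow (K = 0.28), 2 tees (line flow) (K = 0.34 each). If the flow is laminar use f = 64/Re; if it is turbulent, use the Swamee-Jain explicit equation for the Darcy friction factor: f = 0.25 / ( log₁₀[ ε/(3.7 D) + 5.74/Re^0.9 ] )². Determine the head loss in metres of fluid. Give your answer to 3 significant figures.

h_f ≈ 555 m

A = πD²/4 = π(0.0172)²/4 = 0.0002324 m²; mean velocity V = ṁ/(ρA) = 0.434/(1030 · 0.0002324) = 1.813 m/s.
Reynolds number Re = ρVD/μ = 1030 · 1.813 · 0.0172 / 0.00117 = 2.746e+04.
Re > 4000 → turbulent. Relative roughness ε/D = 3.2e-06/0.0172 = 0.000186. Swamee-Jain: f = 0.25/(log₁₀[0.000186/3.7 + 5.74/2.746e+04^0.9])² = 0.25/(log₁₀[5.03e-05 + 0.000581])² = 0.25/(-3.2)² = 0.02442.
Total minor-loss coefficient ΣK = 2·0.15 + 1·0.28 + 2·0.34 = 1.26.
ΔP = [f·L/D + ΣK]·(ρV²/2) = [0.02442·2330/0.0172 + 1.26]·(1030·1.813²/2) = [3308 + 1.26]·1694 = 5.604e+06 Pa.
Head loss h_f = ΔP/(ρg) = 5.604e+06/(1030·9.81) = 555 m.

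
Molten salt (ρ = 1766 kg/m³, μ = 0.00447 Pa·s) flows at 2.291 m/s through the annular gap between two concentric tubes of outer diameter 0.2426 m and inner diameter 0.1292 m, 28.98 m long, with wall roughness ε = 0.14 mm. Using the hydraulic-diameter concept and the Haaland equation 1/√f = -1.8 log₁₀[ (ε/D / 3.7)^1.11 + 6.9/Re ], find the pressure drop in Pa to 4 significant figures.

ΔP ≈ 26890 Pa

Hydraulic diameter D_h = 4A/P = D_o - D_i = 0.2426 - 0.1292 = 0.1134 m.
Re = ρVD_h/μ = 1766·2.291·0.1134/0.00447 = 1.026e+05.
ε/D_h = 0.00014/0.1134 = 0.00123; Haaland gives 1/√f = -1.8 log₁₀[0.000138+6.72e-05] = 6.637, so f = 0.0227.
ΔP = f(L/D_h)(ρV²/2) = 0.0227·28.98/0.1134·4635 = 2.689e+04 Pa.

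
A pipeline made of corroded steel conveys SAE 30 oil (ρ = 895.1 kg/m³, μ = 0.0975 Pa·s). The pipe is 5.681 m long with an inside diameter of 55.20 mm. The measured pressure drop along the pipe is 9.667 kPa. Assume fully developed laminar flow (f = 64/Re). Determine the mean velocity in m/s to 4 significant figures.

V ≈ 1.662 m/s

For laminar flow, f = 64/Re with Re = ρVD/μ, so Darcy-Weisbach reduces to ΔP = 32μLV/D². Solving for V: V = ΔP·D²/(32μL) = 9667·(0.0552)²/(32·0.0975·5.681) = 1.662 m/s.
Check: Re = ρVD/μ = 895.1·1.662·0.0552/0.0975 = 842.2 < 2300, so the laminar assumption holds.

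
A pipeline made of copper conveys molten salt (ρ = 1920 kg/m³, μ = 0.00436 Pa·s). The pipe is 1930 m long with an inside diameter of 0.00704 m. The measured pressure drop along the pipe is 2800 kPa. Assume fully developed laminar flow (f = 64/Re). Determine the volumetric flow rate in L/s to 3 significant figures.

Q ≈ 0.0201 L/s

For laminar flow, f = 64/Re with Re = ρVD/μ, so Darcy-Weisbach reduces to ΔP = 32μLV/D². Solving for V: V = ΔP·D²/(32μL) = 2.8e+06·(0.00704)²/(32·0.00436·1930) = 0.5154 m/s.
Check: Re = ρVD/μ = 1920·0.5154·0.00704/0.00436 = 1598 < 2300, so the laminar assumption holds.
Q = V·A = 0.5154·(π/4·0.00704²) = 2.006e-05 m³/s = 0.0201 L/s.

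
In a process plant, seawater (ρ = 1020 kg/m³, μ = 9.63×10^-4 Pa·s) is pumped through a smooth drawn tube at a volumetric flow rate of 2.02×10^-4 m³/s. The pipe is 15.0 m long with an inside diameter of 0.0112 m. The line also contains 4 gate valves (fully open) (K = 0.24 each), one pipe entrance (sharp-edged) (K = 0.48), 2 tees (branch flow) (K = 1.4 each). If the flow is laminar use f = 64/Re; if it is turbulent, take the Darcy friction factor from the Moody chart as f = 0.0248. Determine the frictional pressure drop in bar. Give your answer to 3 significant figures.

ΔP ≈ 0.803 bar

Cross-sectional area A = πD²/4 = π(0.0112)²/4 = 9.852e-05 m²; mean velocity V = Q/A = 0.000202/9.852e-05 = 2.05 m/s.
Reynolds number Re = ρVD/μ = 1020 · 2.05 · 0.0112 / 0.000963 = 2.432e+04.
Re > 4000 → turbulent; use the Moody-chart value f = 0.0248.
Total minor-loss coefficient ΣK = 4·0.24 + 1·0.48 + 2·1.4 = 4.24.
ΔP = [f·L/D + ΣK]·(ρV²/2) = [0.0248·15/0.0112 + 4.24]·(1020·2.05²/2) = [33.21 + 4.24]·2144 = 8.03e+04 Pa.
ΔP = 8.03e+04 Pa = 0.803 bar.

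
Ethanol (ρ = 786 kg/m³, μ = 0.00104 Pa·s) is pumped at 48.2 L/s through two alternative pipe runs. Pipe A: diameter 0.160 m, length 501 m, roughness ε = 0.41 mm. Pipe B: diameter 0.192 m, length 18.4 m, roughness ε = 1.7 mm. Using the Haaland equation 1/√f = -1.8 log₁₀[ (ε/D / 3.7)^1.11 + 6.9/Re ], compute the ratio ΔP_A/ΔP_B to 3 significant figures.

ΔP_A/ΔP_B ≈ 47.2

Pipe A: V = Q/A = 0.0482/0.02011 = 2.397 m/s; Re = 2.899e+05; ε/D = 0.00256; Haaland → f = 0.02556; ΔP_A = f(L/D)(ρV²/2) = 1.807e+05 Pa.
Pipe B: V = Q/A = 0.0482/0.02895 = 1.665 m/s; Re = 2.416e+05; ε/D = 0.00885; Haaland → f = 0.03671; ΔP_B = f(L/D)(ρV²/2) = 3832 Pa.
ΔP_A/ΔP_B = 1.807e+05/3832 = 47.2.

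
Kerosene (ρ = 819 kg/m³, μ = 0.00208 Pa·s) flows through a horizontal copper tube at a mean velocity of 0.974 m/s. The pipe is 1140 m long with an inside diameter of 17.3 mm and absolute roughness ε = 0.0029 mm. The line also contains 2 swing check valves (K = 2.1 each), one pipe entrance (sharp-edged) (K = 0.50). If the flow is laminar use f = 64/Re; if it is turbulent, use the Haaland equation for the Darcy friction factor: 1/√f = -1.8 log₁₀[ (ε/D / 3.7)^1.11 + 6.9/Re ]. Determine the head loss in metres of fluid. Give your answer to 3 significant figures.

Reynolds number Re = ρVD/μ = 819 · 0.974 · 0.0173 / 0.00208 = 6635.
Re > 4000 → turbulent. Relative roughness ε/D = 2.9e-06/0.0173 = 0.000168. Haaland: 1/√f = -1.8 log₁₀[(0.000168/3.7)^1.11 + 6.9/6635] = -1.8 log₁₀[1.51e-05 + 0.00104] = 5.358, so f = 0.03483.
Total minor-loss coefficient ΣK = 2·2.1 + 1·0.5 = 4.7.
ΔP = [f·L/D + ΣK]·(ρV²/2) = [0.03483·1140/0.0173 + 4.7]·(819·0.974²/2) = [2295 + 4.7]·388.5 = 8.935e+05 Pa.
Head loss h_f = ΔP/(ρg) = 8.935e+05/(819·9.81) = 111 m.

h_f ≈ 111 m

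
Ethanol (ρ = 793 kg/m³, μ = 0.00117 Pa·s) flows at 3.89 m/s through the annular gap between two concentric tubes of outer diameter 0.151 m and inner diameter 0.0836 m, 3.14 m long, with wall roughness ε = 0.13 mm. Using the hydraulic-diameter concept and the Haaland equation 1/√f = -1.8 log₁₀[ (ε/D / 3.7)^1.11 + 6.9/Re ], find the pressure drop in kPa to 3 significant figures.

Hydraulic diameter D_h = 4A/P = D_o - D_i = 0.151 - 0.0836 = 0.0674 m.
Re = ρVD_h/μ = 793·3.89·0.0674/0.00117 = 1.777e+05.
ε/D_h = 0.00013/0.0674 = 0.00193; Haaland gives 1/√f = -1.8 log₁₀[0.000227+3.88e-05] = 6.436, so f = 0.02414.
ΔP = f(L/D_h)(ρV²/2) = 0.02414·3.14/0.0674·6000 = 6748 Pa.
ΔP = 6.75 kPa.

ΔP ≈ 6.75 kPa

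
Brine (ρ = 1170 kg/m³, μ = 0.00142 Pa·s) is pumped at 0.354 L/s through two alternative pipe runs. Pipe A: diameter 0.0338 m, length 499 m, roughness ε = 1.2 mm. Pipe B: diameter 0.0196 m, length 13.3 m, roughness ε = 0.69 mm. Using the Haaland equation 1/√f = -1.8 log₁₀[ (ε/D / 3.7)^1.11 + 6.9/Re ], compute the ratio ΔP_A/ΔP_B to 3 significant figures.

Pipe A: V = Q/A = 0.000354/0.0008973 = 0.3945 m/s; Re = 1.099e+04; ε/D = 0.0355; Haaland → f = 0.06406; ΔP_A = f(L/D)(ρV²/2) = 8.612e+04 Pa.
Pipe B: V = Q/A = 0.000354/0.0003017 = 1.173 m/s; Re = 1.895e+04; ε/D = 0.0352; Haaland → f = 0.06279; ΔP_B = f(L/D)(ρV²/2) = 3.431e+04 Pa.
ΔP_A/ΔP_B = 8.612e+04/3.431e+04 = 2.51.

ΔP_A/ΔP_B ≈ 2.51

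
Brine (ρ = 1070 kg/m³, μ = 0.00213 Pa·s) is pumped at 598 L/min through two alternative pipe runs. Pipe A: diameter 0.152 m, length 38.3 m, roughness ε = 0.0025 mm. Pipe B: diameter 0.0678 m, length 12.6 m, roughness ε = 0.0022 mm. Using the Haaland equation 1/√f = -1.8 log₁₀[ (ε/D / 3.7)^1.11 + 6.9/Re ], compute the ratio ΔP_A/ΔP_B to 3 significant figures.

ΔP_A/ΔP_B ≈ 0.0637

Pipe A: V = Q/A = 0.009967/0.01815 = 0.5493 m/s; Re = 4.194e+04; ε/D = 1.64e-05; Haaland → f = 0.02159; ΔP_A = f(L/D)(ρV²/2) = 878.1 Pa.
Pipe B: V = Q/A = 0.009967/0.00361 = 2.761 m/s; Re = 9.402e+04; ε/D = 3.24e-05; Haaland → f = 0.01818; ΔP_B = f(L/D)(ρV²/2) = 1.378e+04 Pa.
ΔP_A/ΔP_B = 878.1/1.378e+04 = 0.0637.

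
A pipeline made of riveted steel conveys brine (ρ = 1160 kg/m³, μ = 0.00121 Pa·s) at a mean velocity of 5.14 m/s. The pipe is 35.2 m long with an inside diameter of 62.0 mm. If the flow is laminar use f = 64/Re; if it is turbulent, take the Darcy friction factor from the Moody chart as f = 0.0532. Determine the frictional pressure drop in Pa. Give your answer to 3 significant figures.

Reynolds number Re = ρVD/μ = 1160 · 5.14 · 0.062 / 0.00121 = 3.055e+05.
Re > 4000 → turbulent; use the Moody-chart value f = 0.0532.
Darcy-Weisbach: ΔP = f(L/D)(ρV²/2) = 0.0532·(35.2/0.062)·(1160·5.14²/2) = 0.0532·567.7·1.532e+04 = 4.628e+05 Pa.

ΔP ≈ 463000 Pa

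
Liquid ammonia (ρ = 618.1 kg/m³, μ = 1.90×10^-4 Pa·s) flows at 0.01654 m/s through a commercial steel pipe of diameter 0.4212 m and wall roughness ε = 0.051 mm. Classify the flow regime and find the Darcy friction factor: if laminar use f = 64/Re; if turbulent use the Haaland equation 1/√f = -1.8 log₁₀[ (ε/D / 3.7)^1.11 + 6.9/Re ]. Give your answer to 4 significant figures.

f ≈ 0.02517

Re = ρVD/μ = 618.1·0.01654·0.4212/0.00019 = 2.266e+04.
Re > 4000 → turbulent. ε/D = 5.1e-05/0.4212 = 0.000121; Haaland: 1/√f = -1.8 log₁₀[1.05e-05 + 0.000304] = 6.303, so f = 0.02517.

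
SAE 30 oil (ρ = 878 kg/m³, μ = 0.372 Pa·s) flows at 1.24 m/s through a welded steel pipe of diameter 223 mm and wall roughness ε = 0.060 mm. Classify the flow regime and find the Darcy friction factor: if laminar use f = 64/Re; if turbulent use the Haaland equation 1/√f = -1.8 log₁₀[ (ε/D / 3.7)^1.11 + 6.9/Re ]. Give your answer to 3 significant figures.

Re = ρVD/μ = 878·1.24·0.223/0.372 = 652.6.
Re < 2300 → laminar, so f = 64/Re = 0.09806 (roughness is irrelevant in laminar flow).

f ≈ 0.0981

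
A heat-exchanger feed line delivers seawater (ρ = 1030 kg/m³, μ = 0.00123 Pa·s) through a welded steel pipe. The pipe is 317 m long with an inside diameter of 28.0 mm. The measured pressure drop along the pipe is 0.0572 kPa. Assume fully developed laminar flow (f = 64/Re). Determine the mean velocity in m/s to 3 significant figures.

For laminar flow, f = 64/Re with Re = ρVD/μ, so Darcy-Weisbach reduces to ΔP = 32μLV/D². Solving for V: V = ΔP·D²/(32μL) = 57.2·(0.028)²/(32·0.00123·317) = 0.003594 m/s.
Check: Re = ρVD/μ = 1030·0.003594·0.028/0.00123 = 84.27 < 2300, so the laminar assumption holds.

V ≈ 0.00359 m/s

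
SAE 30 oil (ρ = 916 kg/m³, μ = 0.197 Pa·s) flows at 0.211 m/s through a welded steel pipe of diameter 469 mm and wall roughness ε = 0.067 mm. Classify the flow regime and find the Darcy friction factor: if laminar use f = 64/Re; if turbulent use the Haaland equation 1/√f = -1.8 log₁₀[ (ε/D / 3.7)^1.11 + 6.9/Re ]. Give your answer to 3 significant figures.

f ≈ 0.139

Re = ρVD/μ = 916·0.211·0.469/0.197 = 460.1.
Re < 2300 → laminar, so f = 64/Re = 0.1391 (roughness is irrelevant in laminar flow).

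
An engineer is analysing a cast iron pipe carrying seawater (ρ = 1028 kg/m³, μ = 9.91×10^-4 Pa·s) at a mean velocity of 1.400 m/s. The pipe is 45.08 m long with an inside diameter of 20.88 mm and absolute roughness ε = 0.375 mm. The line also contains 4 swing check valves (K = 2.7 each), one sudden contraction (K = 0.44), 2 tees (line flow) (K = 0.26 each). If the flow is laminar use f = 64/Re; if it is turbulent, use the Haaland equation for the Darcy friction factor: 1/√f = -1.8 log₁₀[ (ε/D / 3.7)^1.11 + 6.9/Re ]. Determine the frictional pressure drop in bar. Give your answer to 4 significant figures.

ΔP ≈ 1.165 bar

Reynolds number Re = ρVD/μ = 1028 · 1.4 · 0.02088 / 0.000991 = 3.032e+04.
Re > 4000 → turbulent. Relative roughness ε/D = 0.000375/0.02088 = 0.018. Haaland: 1/√f = -1.8 log₁₀[(0.018/3.7)^1.11 + 6.9/3.032e+04] = -1.8 log₁₀[0.0027 + 0.000228] = 4.56, so f = 0.04809.
Total minor-loss coefficient ΣK = 4·2.7 + 1·0.44 + 2·0.26 = 11.8.
ΔP = [f·L/D + ΣK]·(ρV²/2) = [0.04809·45.08/0.02088 + 11.8]·(1028·1.4²/2) = [103.8 + 11.8]·1007 = 1.165e+05 Pa.
ΔP = 1.165e+05 Pa = 1.165 bar.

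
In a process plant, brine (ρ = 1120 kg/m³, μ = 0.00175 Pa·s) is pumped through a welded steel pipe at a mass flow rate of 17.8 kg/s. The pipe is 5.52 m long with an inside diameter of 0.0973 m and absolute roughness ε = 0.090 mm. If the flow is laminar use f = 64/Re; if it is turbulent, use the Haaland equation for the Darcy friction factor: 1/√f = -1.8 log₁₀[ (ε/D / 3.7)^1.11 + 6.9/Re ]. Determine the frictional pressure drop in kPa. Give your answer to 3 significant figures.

ΔP ≈ 3.07 kPa

A = πD²/4 = π(0.0973)²/4 = 0.007436 m²; mean velocity V = ṁ/(ρA) = 17.8/(1120 · 0.007436) = 2.137 m/s.
Reynolds number Re = ρVD/μ = 1120 · 2.137 · 0.0973 / 0.00175 = 1.331e+05.
Re > 4000 → turbulent. Relative roughness ε/D = 9e-05/0.0973 = 0.000925. Haaland: 1/√f = -1.8 log₁₀[(0.000925/3.7)^1.11 + 6.9/1.331e+05] = -1.8 log₁₀[0.0001 + 5.18e-05] = 6.871, so f = 0.02118.
Darcy-Weisbach: ΔP = f(L/D)(ρV²/2) = 0.02118·(5.52/0.0973)·(1120·2.137²/2) = 0.02118·56.73·2558 = 3074 Pa.
ΔP = 3074 Pa = 3.07 kPa.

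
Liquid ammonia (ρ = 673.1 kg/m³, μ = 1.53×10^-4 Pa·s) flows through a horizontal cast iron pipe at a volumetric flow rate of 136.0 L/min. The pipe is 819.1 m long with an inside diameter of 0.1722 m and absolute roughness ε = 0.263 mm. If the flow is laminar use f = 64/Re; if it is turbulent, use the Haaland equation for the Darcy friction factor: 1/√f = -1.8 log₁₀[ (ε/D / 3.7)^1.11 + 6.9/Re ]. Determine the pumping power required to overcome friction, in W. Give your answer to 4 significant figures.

P ≈ 0.8321 W

Q = 136.0 L/min = 136.0/60000 = 0.002267 m³/s.
Cross-sectional area A = πD²/4 = π(0.1722)²/4 = 0.02329 m²; mean velocity V = Q/A = 0.002267/0.02329 = 0.09733 m/s.
Reynolds number Re = ρVD/μ = 673.1 · 0.09733 · 0.1722 / 0.000153 = 7.373e+04.
Re > 4000 → turbulent. Relative roughness ε/D = 0.000263/0.1722 = 0.00153. Haaland: 1/√f = -1.8 log₁₀[(0.00153/3.7)^1.11 + 6.9/7.373e+04] = -1.8 log₁₀[0.000175 + 9.36e-05] = 6.427, so f = 0.02421.
Darcy-Weisbach: ΔP = f(L/D)(ρV²/2) = 0.02421·(819.1/0.1722)·(673.1·0.09733²/2) = 0.02421·4757·3.188 = 367.1 Pa.
Pumping power P = QΔP = 0.002267·367.1 = 0.83208 W = 0.8321 W.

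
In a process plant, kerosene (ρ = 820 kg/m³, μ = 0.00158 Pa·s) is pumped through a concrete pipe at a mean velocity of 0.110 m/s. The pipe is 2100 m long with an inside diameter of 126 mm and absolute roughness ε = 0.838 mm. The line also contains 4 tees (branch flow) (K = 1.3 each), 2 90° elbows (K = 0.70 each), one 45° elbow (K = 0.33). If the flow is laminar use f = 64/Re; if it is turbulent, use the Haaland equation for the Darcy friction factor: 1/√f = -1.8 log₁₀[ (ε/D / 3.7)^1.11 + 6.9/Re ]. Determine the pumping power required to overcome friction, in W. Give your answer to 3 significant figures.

Reynolds number Re = ρVD/μ = 820 · 0.11 · 0.126 / 0.00158 = 7193.
Re > 4000 → turbulent. Relative roughness ε/D = 0.000838/0.126 = 0.00665. Haaland: 1/√f = -1.8 log₁₀[(0.00665/3.7)^1.11 + 6.9/7193] = -1.8 log₁₀[0.000897 + 0.000959] = 4.917, so f = 0.04137.
Total minor-loss coefficient ΣK = 4·1.3 + 2·0.7 + 1·0.33 = 6.93.
ΔP = [f·L/D + ΣK]·(ρV²/2) = [0.04137·2100/0.126 + 6.93]·(820·0.11²/2) = [689.5 + 6.93]·4.961 = 3455 Pa.
Q = V·A = 0.11·0.01247 = 0.001372 m³/s.
Pumping power P = QΔP = 0.001372·3455 = 4.739 W = 4.74 W.

P ≈ 4.74 W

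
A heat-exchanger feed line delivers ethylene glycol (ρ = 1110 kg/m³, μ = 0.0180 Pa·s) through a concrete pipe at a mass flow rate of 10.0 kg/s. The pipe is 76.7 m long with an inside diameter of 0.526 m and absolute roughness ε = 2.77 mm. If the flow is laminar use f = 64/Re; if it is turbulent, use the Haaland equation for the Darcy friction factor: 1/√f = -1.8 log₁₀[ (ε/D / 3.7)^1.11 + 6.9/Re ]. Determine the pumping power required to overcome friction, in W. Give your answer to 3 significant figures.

P ≈ 0.0596 W

A = πD²/4 = π(0.526)²/4 = 0.2173 m²; mean velocity V = ṁ/(ρA) = 10/(1110 · 0.2173) = 0.04146 m/s.
Reynolds number Re = ρVD/μ = 1110 · 0.04146 · 0.526 / 0.018 = 1345.
Re < 2300 → laminar flow, so f = 64/Re = 64/1345 = 0.04759 (the turbulent correlation is not needed).
Darcy-Weisbach: ΔP = f(L/D)(ρV²/2) = 0.04759·(76.7/0.526)·(1110·0.04146²/2) = 0.04759·145.8·0.9539 = 6.62 Pa.
Q = ṁ/ρ = 10/1110 = 0.009009 m³/s.
Pumping power P = QΔP = 0.009009·6.62 = 0.05964 W = 0.0596 W.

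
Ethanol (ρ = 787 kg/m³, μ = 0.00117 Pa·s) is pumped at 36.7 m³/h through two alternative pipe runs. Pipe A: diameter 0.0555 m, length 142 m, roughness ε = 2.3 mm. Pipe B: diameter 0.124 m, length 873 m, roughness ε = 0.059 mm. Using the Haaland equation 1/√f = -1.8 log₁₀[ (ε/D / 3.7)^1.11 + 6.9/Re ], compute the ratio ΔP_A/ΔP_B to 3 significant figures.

ΔP_A/ΔP_B ≈ 28.5

Pipe A: V = Q/A = 0.01019/0.002419 = 4.214 m/s; Re = 1.573e+05; ε/D = 0.0414; Haaland → f = 0.066; ΔP_A = f(L/D)(ρV²/2) = 1.18e+06 Pa.
Pipe B: V = Q/A = 0.01019/0.01208 = 0.8442 m/s; Re = 7.041e+04; ε/D = 0.000476; Haaland → f = 0.02098; ΔP_B = f(L/D)(ρV²/2) = 4.142e+04 Pa.
ΔP_A/ΔP_B = 1.18e+06/4.142e+04 = 28.5.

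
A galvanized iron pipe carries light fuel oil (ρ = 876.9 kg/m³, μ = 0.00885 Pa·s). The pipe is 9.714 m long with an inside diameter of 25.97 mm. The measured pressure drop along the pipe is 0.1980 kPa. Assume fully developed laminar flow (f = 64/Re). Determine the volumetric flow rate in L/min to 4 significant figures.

Q ≈ 1.543 L/min

For laminar flow, f = 64/Re with Re = ρVD/μ, so Darcy-Weisbach reduces to ΔP = 32μLV/D². Solving for V: V = ΔP·D²/(32μL) = 198·(0.02597)²/(32·0.00885·9.714) = 0.04854 m/s.
Check: Re = ρVD/μ = 876.9·0.04854·0.02597/0.00885 = 124.9 < 2300, so the laminar assumption holds.
Q = V·A = 0.04854·(π/4·0.02597²) = 2.571e-05 m³/s = 1.543 L/min.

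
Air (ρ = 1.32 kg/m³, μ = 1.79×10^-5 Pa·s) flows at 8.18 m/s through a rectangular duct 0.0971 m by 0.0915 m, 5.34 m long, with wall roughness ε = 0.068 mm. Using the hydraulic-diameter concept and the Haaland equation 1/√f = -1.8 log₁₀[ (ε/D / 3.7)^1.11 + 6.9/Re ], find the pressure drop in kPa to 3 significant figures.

Hydraulic diameter D_h = 4A/P = 4·(0.0971·0.0915)/(2·(0.0971+0.0915)) = 0.03554/0.3772 = 0.09422 m.
Re = ρVD_h/μ = 1.32·8.18·0.09422/1.79e-05 = 5.683e+04.
ε/D_h = 6.8e-05/0.09422 = 0.000722; Haaland gives 1/√f = -1.8 log₁₀[7.62e-05+0.000121] = 6.667, so f = 0.02249.
ΔP = f(L/D_h)(ρV²/2) = 0.02249·5.34/0.09422·44.16 = 56.3 Pa.
ΔP = 0.0563 kPa.

ΔP ≈ 0.0563 kPa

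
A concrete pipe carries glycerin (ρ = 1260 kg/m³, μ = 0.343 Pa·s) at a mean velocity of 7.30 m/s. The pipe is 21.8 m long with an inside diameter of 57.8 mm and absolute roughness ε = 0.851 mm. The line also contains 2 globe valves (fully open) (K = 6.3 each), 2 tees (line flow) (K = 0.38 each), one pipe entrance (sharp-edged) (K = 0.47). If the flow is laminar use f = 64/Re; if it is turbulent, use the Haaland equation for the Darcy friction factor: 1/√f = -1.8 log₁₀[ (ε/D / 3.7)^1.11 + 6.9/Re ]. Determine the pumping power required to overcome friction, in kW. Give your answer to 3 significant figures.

P ≈ 18.9 kW

Reynolds number Re = ρVD/μ = 1260 · 7.3 · 0.0578 / 0.343 = 1550.
Re < 2300 → laminar flow, so f = 64/Re = 64/1550 = 0.04129 (the turbulent correlation is not needed).
Total minor-loss coefficient ΣK = 2·6.3 + 2·0.38 + 1·0.47 = 13.8.
ΔP = [f·L/D + ΣK]·(ρV²/2) = [0.04129·21.8/0.0578 + 13.8]·(1260·7.3²/2) = [15.57 + 13.8]·3.357e+04 = 9.871e+05 Pa.
Q = V·A = 7.3·0.002624 = 0.01915 m³/s.
Pumping power P = QΔP = 0.01915·9.871e+05 = 18910 W = 18.9 kW.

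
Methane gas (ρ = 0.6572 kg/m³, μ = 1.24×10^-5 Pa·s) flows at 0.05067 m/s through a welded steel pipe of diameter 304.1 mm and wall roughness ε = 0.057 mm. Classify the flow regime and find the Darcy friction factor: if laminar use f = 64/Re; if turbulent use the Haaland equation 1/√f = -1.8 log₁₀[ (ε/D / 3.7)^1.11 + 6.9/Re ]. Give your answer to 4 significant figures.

Re = ρVD/μ = 0.6572·0.05067·0.3041/1.24e-05 = 816.7.
Re < 2300 → laminar, so f = 64/Re = 0.07837 (roughness is irrelevant in laminar flow).

f ≈ 0.07837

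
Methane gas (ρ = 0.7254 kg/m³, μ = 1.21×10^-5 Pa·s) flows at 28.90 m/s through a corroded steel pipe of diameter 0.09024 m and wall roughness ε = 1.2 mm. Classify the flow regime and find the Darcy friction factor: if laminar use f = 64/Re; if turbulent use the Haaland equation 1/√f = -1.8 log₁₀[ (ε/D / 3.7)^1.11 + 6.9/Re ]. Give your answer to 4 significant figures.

Re = ρVD/μ = 0.7254·28.9·0.09024/1.21e-05 = 1.563e+05.
Re > 4000 → turbulent. ε/D = 0.0012/0.09024 = 0.0133; Haaland: 1/√f = -1.8 log₁₀[0.00194 + 4.41e-05] = 4.866, so f = 0.04223.

f ≈ 0.04223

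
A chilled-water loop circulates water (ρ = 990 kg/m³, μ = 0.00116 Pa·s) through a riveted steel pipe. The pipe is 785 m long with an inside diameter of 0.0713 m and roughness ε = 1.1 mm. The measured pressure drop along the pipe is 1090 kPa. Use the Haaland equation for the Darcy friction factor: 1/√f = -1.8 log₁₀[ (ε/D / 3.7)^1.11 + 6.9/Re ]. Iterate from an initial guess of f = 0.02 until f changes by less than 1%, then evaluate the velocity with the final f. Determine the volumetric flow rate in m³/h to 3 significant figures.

Rearranging Darcy-Weisbach: V = √(2·ΔP·D/(f·L·ρ)). With ε/D = 0.0011/0.0713 = 0.0154, iterate starting from f = 0.02:
  f = 0.02 → V = √(2·1.09e+06·0.0713/(0.02·785·990)) = 3.162 m/s; Re = ρVD/μ = 1.924e+05; f → 0.04446
  f = 0.04446 → V = 2.121 m/s; Re = 1.291e+05; f → 0.04457
Converged (Δf/f < 1%). With the final f = 0.04457: V = √(2·1.09e+06·0.0713/(0.04457·785·990)) = 2.118 m/s.
Q = V·A = 2.118·(π/4·0.0713²) = 0.008458 m³/s = 30.5 m³/h.

Q ≈ 30.5 m³/h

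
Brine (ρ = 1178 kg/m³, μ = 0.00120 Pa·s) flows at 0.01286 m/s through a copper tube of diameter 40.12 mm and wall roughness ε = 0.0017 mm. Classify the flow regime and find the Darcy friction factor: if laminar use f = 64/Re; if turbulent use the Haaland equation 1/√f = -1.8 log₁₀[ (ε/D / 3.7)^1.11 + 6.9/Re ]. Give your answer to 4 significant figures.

f ≈ 0.1264

Re = ρVD/μ = 1178·0.01286·0.04012/0.0012 = 506.5.
Re < 2300 → laminar, so f = 64/Re = 0.1264 (roughness is irrelevant in laminar flow).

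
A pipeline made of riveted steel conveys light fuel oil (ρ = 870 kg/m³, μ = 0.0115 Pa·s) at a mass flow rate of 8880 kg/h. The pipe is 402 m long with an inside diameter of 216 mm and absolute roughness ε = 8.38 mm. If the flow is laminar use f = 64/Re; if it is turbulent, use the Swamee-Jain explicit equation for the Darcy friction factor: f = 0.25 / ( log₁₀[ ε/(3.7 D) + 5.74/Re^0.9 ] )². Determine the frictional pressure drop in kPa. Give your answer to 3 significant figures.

ṁ = 8880 kg/h = 8880/3600 = 2.467 kg/s.
A = πD²/4 = π(0.216)²/4 = 0.03664 m²; mean velocity V = ṁ/(ρA) = 2.467/(870 · 0.03664) = 0.07737 m/s.
Reynolds number Re = ρVD/μ = 870 · 0.07737 · 0.216 / 0.0115 = 1264.
Re < 2300 → laminar flow, so f = 64/Re = 64/1264 = 0.05062 (the turbulent correlation is not needed).
Darcy-Weisbach: ΔP = f(L/D)(ρV²/2) = 0.05062·(402/0.216)·(870·0.07737²/2) = 0.05062·1861·2.604 = 245.3 Pa.
ΔP = 245.3 Pa = 0.245 kPa.

ΔP ≈ 0.245 kPa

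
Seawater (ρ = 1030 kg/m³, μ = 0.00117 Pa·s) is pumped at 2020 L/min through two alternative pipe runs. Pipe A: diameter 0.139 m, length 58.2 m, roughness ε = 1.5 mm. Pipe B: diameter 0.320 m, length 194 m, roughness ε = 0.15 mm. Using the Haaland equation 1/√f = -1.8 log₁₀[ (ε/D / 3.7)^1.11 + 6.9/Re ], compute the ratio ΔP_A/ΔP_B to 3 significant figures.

ΔP_A/ΔP_B ≈ 38.9

Pipe A: V = Q/A = 0.03367/0.01517 = 2.219 m/s; Re = 2.715e+05; ε/D = 0.0108; Haaland → f = 0.03918; ΔP_A = f(L/D)(ρV²/2) = 4.158e+04 Pa.
Pipe B: V = Q/A = 0.03367/0.08042 = 0.4186 m/s; Re = 1.179e+05; ε/D = 0.000469; Haaland → f = 0.01953; ΔP_B = f(L/D)(ρV²/2) = 1068 Pa.
ΔP_A/ΔP_B = 4.158e+04/1068 = 38.9.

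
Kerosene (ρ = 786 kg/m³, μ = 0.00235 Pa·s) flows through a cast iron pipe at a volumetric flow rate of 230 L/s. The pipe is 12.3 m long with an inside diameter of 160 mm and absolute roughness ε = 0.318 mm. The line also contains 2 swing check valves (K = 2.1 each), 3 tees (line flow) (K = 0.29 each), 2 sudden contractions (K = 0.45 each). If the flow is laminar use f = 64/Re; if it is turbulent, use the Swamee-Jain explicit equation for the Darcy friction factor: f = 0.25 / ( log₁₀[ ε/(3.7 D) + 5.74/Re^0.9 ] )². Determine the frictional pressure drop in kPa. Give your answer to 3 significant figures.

ΔP ≈ 401 kPa

Q = 230 L/s = 230/1000 = 0.23 m³/s.
Cross-sectional area A = πD²/4 = π(0.16)²/4 = 0.02011 m²; mean velocity V = Q/A = 0.23/0.02011 = 11.44 m/s.
Reynolds number Re = ρVD/μ = 786 · 11.44 · 0.16 / 0.00235 = 6.122e+05.
Re > 4000 → turbulent. Relative roughness ε/D = 0.000318/0.16 = 0.00199. Swamee-Jain: f = 0.25/(log₁₀[0.00199/3.7 + 5.74/6.122e+05^0.9])² = 0.25/(log₁₀[0.000537 + 3.55e-05])² = 0.25/(-3.242)² = 0.02378.
Total minor-loss coefficient ΣK = 2·2.1 + 3·0.29 + 2·0.45 = 5.97.
ΔP = [f·L/D + ΣK]·(ρV²/2) = [0.02378·12.3/0.16 + 5.97]·(786·11.44²/2) = [1.828 + 5.97]·5.143e+04 = 4.01e+05 Pa.
ΔP = 4.01e+05 Pa = 401 kPa.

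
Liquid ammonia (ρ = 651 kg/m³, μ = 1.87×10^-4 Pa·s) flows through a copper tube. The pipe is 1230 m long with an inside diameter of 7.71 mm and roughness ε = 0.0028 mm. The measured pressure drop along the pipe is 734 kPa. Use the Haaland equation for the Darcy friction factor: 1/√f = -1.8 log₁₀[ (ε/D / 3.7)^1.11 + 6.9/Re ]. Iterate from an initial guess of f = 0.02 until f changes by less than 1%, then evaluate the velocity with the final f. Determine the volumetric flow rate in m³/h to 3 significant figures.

Q ≈ 0.123 m³/h

Rearranging Darcy-Weisbach: V = √(2·ΔP·D/(f·L·ρ)). With ε/D = 2.8e-06/0.00771 = 0.000363, iterate starting from f = 0.02:
  f = 0.02 → V = √(2·7.34e+05·0.00771/(0.02·1230·651)) = 0.8407 m/s; Re = ρVD/μ = 2.256e+04; f → 0.02568
  f = 0.02568 → V = 0.7419 m/s; Re = 1.991e+04; f → 0.02642
  f = 0.02642 → V = 0.7314 m/s; Re = 1.963e+04; f → 0.02651
Converged (Δf/f < 1%). With the final f = 0.02651: V = √(2·7.34e+05·0.00771/(0.02651·1230·651)) = 0.7302 m/s.
Q = V·A = 0.7302·(π/4·0.00771²) = 3.409e-05 m³/s = 0.123 m³/h.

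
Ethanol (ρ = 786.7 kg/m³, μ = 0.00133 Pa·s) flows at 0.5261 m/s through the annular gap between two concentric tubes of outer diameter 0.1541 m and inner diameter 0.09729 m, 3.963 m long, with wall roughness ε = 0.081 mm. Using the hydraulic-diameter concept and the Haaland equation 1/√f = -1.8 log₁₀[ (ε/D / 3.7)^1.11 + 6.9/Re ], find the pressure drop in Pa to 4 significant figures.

ΔP ≈ 220.9 Pa

Hydraulic diameter D_h = 4A/P = D_o - D_i = 0.1541 - 0.09729 = 0.05681 m.
Re = ρVD_h/μ = 786.7·0.5261·0.05681/0.00133 = 1.768e+04.
ε/D_h = 8.1e-05/0.05681 = 0.00143; Haaland gives 1/√f = -1.8 log₁₀[0.000162+0.00039] = 5.864, so f = 0.02908.
ΔP = f(L/D_h)(ρV²/2) = 0.02908·3.963/0.05681·108.9 = 220.9 Pa.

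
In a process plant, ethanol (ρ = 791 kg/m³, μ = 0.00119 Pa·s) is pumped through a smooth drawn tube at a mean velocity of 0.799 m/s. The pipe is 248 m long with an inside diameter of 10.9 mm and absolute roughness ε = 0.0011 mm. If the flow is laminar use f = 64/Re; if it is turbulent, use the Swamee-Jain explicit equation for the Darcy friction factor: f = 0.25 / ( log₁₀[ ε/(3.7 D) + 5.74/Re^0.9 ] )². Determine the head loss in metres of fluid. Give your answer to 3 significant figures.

Reynolds number Re = ρVD/μ = 791 · 0.799 · 0.0109 / 0.00119 = 5789.
Re > 4000 → turbulent. Relative roughness ε/D = 1.1e-06/0.0109 = 0.000101. Swamee-Jain: f = 0.25/(log₁₀[0.000101/3.7 + 5.74/5789^0.9])² = 0.25/(log₁₀[2.73e-05 + 0.00236])² = 0.25/(-2.622)² = 0.03635.
Darcy-Weisbach: ΔP = f(L/D)(ρV²/2) = 0.03635·(248/0.0109)·(791·0.799²/2) = 0.03635·2.275e+04·252.5 = 2.088e+05 Pa.
Head loss h_f = ΔP/(ρg) = 2.088e+05/(791·9.81) = 26.9 m.

h_f ≈ 26.9 m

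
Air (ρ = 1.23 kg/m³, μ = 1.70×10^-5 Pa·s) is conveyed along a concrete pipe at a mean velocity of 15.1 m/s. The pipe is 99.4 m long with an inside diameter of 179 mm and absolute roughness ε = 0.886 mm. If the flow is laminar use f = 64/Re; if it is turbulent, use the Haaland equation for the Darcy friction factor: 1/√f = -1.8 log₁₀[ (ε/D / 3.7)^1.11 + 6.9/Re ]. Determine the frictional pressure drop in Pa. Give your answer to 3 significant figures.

Reynolds number Re = ρVD/μ = 1.23 · 15.1 · 0.179 / 1.7e-05 = 1.956e+05.
Re > 4000 → turbulent. Relative roughness ε/D = 0.000886/0.179 = 0.00495. Haaland: 1/√f = -1.8 log₁₀[(0.00495/3.7)^1.11 + 6.9/1.956e+05] = -1.8 log₁₀[0.000646 + 3.53e-05] = 5.7, so f = 0.03078.
Darcy-Weisbach: ΔP = f(L/D)(ρV²/2) = 0.03078·(99.4/0.179)·(1.23·15.1²/2) = 0.03078·555.3·140.2 = 2397 Pa.

ΔP ≈ 2400 Pa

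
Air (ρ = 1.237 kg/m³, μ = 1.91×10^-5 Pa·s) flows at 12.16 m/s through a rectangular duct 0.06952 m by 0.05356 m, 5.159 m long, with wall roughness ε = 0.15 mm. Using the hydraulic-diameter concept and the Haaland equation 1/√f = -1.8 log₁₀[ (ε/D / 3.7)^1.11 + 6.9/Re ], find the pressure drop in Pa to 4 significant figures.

Hydraulic diameter D_h = 4A/P = 4·(0.06952·0.05356)/(2·(0.06952+0.05356)) = 0.01489/0.2462 = 0.06051 m.
Re = ρVD_h/μ = 1.237·12.16·0.06051/1.91e-05 = 4.765e+04.
ε/D_h = 0.00015/0.06051 = 0.00248; Haaland gives 1/√f = -1.8 log₁₀[0.0003+0.000145] = 6.033, so f = 0.02747.
ΔP = f(L/D_h)(ρV²/2) = 0.02747·5.159/0.06051·91.45 = 214.2 Pa.

ΔP ≈ 214.2 Pa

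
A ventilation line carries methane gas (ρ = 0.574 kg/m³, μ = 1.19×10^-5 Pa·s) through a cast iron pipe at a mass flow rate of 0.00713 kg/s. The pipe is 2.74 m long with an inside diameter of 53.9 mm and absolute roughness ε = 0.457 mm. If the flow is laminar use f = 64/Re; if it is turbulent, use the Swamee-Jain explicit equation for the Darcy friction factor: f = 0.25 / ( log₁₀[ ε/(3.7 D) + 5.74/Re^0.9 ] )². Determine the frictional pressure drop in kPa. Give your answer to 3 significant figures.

ΔP ≈ 0.0176 kPa

A = πD²/4 = π(0.0539)²/4 = 0.002282 m²; mean velocity V = ṁ/(ρA) = 0.00713/(0.574 · 0.002282) = 5.444 m/s.
Reynolds number Re = ρVD/μ = 0.574 · 5.444 · 0.0539 / 1.19e-05 = 1.415e+04.
Re > 4000 → turbulent. Relative roughness ε/D = 0.000457/0.0539 = 0.00848. Swamee-Jain: f = 0.25/(log₁₀[0.00848/3.7 + 5.74/1.415e+04^0.9])² = 0.25/(log₁₀[0.00229 + 0.00105])² = 0.25/(-2.475)² = 0.0408.
Darcy-Weisbach: ΔP = f(L/D)(ρV²/2) = 0.0408·(2.74/0.0539)·(0.574·5.444²/2) = 0.0408·50.83·8.506 = 17.64 Pa.
ΔP = 17.64 Pa = 0.0176 kPa.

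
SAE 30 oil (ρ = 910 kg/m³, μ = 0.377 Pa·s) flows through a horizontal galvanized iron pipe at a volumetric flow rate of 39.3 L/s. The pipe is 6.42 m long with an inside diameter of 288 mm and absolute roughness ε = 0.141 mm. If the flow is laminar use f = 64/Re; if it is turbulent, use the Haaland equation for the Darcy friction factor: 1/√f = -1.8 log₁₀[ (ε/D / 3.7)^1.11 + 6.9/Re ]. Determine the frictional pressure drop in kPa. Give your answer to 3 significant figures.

Q = 39.3 L/s = 39.3/1000 = 0.0393 m³/s.
Cross-sectional area A = πD²/4 = π(0.288)²/4 = 0.06514 m²; mean velocity V = Q/A = 0.0393/0.06514 = 0.6033 m/s.
Reynolds number Re = ρVD/μ = 910 · 0.6033 · 0.288 / 0.377 = 419.4.
Re < 2300 → laminar flow, so f = 64/Re = 64/419.4 = 0.1526 (the turbulent correlation is not needed).
Darcy-Weisbach: ΔP = f(L/D)(ρV²/2) = 0.1526·(6.42/0.288)·(910·0.6033²/2) = 0.1526·22.29·165.6 = 563.3 Pa.
ΔP = 563.3 Pa = 0.563 kPa.

ΔP ≈ 0.563 kPa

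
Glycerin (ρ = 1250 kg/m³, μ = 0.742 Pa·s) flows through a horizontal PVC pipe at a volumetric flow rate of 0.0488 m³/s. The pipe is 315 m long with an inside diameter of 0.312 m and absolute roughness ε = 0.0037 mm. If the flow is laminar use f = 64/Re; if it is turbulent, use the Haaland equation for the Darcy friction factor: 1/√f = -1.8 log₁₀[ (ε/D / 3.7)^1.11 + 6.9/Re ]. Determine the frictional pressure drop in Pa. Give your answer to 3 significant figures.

Cross-sectional area A = πD²/4 = π(0.312)²/4 = 0.07645 m²; mean velocity V = Q/A = 0.0488/0.07645 = 0.6383 m/s.
Reynolds number Re = ρVD/μ = 1250 · 0.6383 · 0.312 / 0.742 = 335.5.
Re < 2300 → laminar flow, so f = 64/Re = 64/335.5 = 0.1908 (the turbulent correlation is not needed).
Darcy-Weisbach: ΔP = f(L/D)(ρV²/2) = 0.1908·(315/0.312)·(1250·0.6383²/2) = 0.1908·1010·254.6 = 4.904e+04 Pa.

ΔP ≈ 49000 Pa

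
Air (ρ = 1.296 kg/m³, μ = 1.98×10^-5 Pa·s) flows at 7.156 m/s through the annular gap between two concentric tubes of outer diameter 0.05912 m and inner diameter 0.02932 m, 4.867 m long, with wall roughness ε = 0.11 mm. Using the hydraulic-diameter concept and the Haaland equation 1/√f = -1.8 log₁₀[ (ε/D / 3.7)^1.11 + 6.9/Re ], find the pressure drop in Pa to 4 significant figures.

Hydraulic diameter D_h = 4A/P = D_o - D_i = 0.05912 - 0.02932 = 0.0298 m.
Re = ρVD_h/μ = 1.296·7.156·0.0298/1.98e-05 = 1.396e+04.
ε/D_h = 0.00011/0.0298 = 0.00369; Haaland gives 1/√f = -1.8 log₁₀[0.000467+0.000494] = 5.431, so f = 0.0339.
ΔP = f(L/D_h)(ρV²/2) = 0.0339·4.867/0.0298·33.18 = 183.7 Pa.

ΔP ≈ 183.7 Pa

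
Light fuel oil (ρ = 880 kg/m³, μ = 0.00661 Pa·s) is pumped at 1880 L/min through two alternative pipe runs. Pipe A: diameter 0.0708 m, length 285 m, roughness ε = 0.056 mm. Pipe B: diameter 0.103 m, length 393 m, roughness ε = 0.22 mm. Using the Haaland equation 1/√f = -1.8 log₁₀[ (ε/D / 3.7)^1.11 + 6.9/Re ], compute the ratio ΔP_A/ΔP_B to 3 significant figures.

Pipe A: V = Q/A = 0.03133/0.003937 = 7.959 m/s; Re = 7.502e+04; ε/D = 0.000791; Haaland → f = 0.02191; ΔP_A = f(L/D)(ρV²/2) = 2.458e+06 Pa.
Pipe B: V = Q/A = 0.03133/0.008332 = 3.76 m/s; Re = 5.157e+04; ε/D = 0.00214; Haaland → f = 0.02652; ΔP_B = f(L/D)(ρV²/2) = 6.297e+05 Pa.
ΔP_A/ΔP_B = 2.458e+06/6.297e+05 = 3.90.

ΔP_A/ΔP_B ≈ 3.90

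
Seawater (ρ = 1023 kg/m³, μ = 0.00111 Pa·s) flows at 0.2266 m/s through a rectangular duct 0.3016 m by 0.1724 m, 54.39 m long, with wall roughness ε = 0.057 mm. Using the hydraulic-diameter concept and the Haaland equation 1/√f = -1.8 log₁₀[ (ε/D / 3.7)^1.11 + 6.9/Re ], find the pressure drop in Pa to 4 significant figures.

Hydraulic diameter D_h = 4A/P = 4·(0.3016·0.1724)/(2·(0.3016+0.1724)) = 0.208/0.948 = 0.2194 m.
Re = ρVD_h/μ = 1023·0.2266·0.2194/0.00111 = 4.582e+04.
ε/D_h = 5.7e-05/0.2194 = 0.00026; Haaland gives 1/√f = -1.8 log₁₀[2.45e-05+0.000151] = 6.762, so f = 0.02187.
ΔP = f(L/D_h)(ρV²/2) = 0.02187·54.39/0.2194·26.26 = 142.4 Pa.

ΔP ≈ 142.4 Pa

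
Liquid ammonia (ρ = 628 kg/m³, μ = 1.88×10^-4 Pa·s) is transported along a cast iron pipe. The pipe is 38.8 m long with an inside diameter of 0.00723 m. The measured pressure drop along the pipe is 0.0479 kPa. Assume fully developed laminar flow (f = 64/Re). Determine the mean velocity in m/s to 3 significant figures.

V ≈ 0.0107 m/s

For laminar flow, f = 64/Re with Re = ρVD/μ, so Darcy-Weisbach reduces to ΔP = 32μLV/D². Solving for V: V = ΔP·D²/(32μL) = 47.9·(0.00723)²/(32·0.000188·38.8) = 0.01073 m/s.
Check: Re = ρVD/μ = 628·0.01073·0.00723/0.000188 = 259.1 < 2300, so the laminar assumption holds.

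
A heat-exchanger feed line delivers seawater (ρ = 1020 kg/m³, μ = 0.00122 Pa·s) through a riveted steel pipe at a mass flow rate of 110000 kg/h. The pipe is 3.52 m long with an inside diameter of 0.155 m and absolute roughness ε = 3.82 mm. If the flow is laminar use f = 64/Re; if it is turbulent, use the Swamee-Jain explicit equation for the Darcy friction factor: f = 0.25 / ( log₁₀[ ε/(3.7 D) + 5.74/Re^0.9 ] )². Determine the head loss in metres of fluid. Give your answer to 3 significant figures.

h_f ≈ 0.155 m

ṁ = 110000 kg/h = 110000/3600 = 30.56 kg/s.
A = πD²/4 = π(0.155)²/4 = 0.01887 m²; mean velocity V = ṁ/(ρA) = 30.56/(1020 · 0.01887) = 1.588 m/s.
Reynolds number Re = ρVD/μ = 1020 · 1.588 · 0.155 / 0.00122 = 2.057e+05.
Re > 4000 → turbulent. Relative roughness ε/D = 0.00382/0.155 = 0.0246. Swamee-Jain: f = 0.25/(log₁₀[0.0246/3.7 + 5.74/2.057e+05^0.9])² = 0.25/(log₁₀[0.00666 + 9.48e-05])² = 0.25/(-2.17)² = 0.05307.
Darcy-Weisbach: ΔP = f(L/D)(ρV²/2) = 0.05307·(3.52/0.155)·(1020·1.588²/2) = 0.05307·22.71·1285 = 1549 Pa.
Head loss h_f = ΔP/(ρg) = 1549/(1020·9.81) = 0.155 m.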